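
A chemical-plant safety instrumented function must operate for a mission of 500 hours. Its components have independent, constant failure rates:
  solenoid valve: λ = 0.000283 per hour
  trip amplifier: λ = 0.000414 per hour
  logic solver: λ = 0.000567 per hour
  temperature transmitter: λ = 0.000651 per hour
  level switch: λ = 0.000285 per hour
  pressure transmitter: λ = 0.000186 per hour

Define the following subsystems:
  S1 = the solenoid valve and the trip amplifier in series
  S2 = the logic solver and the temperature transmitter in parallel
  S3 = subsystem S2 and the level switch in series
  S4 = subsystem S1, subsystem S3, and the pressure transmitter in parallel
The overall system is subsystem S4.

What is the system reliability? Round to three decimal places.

R(solenoid valve) = exp(−0.000283 × 500) = 0.86806
R(trip amplifier) = exp(−0.000414 × 500) = 0.81302
R(logic solver) = exp(−0.000567 × 500) = 0.75314
R(temperature transmitter) = exp(−0.000651 × 500) = 0.72217
R(level switch) = exp(−0.000285 × 500) = 0.86719
R(pressure transmitter) = exp(−0.000186 × 500) = 0.91119
Series (solenoid valve and trip amplifier): 0.86806 × 0.81302 = 0.70575
Parallel (logic solver and temperature transmitter): 1 − (1 − 0.75314)(1 − 0.72217) = 0.93141
Series ([0.93141] and level switch): 0.93141 × 0.86719 = 0.80771
Parallel ([0.70575], [0.80771], and pressure transmitter): 1 − (1 − 0.70575)(1 − 0.80771)(1 − 0.91119) = 0.995

0.995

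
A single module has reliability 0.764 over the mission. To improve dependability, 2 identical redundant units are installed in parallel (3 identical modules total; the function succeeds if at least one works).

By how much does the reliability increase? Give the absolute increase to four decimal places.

R_before = 0.764
R_after = 1 − (1 − 0.764)^3 = 0.9869
ΔR = 0.9869 − 0.764 = 0.2229

0.2229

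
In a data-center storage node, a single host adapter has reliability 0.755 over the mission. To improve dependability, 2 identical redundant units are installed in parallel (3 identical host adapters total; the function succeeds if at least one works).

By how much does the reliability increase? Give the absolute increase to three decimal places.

R_before = 0.755
R_after = 1 − (1 − 0.755)^3 = 0.985
ΔR = 0.985 − 0.755 = 0.230

0.230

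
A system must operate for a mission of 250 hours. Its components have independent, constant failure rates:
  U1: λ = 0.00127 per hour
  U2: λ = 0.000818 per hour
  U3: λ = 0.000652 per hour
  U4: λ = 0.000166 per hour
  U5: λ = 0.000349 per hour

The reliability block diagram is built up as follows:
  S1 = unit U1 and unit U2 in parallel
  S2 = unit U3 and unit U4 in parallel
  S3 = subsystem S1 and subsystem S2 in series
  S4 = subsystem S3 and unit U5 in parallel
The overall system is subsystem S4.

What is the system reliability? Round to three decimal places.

R(U1) = exp(−0.00127 × 250) = 0.72797
R(U2) = exp(−0.000818 × 250) = 0.81505
R(U3) = exp(−0.000652 × 250) = 0.84959
R(U4) = exp(−0.000166 × 250) = 0.95935
R(U5) = exp(−0.000349 × 250) = 0.91645
Parallel (U1 and U2): 1 − (1 − 0.72797)(1 − 0.81505) = 0.94969
Parallel (U3 and U4): 1 − (1 − 0.84959)(1 − 0.95935) = 0.99389
Series ([0.94969] and [0.99389]): 0.94969 × 0.99389 = 0.94389
Parallel ([0.94389] and U5): 1 − (1 − 0.94389)(1 − 0.91645) = 0.995

0.995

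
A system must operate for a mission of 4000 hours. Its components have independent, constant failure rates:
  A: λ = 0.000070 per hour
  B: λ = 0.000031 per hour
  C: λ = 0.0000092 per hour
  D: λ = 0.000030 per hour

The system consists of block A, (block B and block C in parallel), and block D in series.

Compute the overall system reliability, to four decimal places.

R(A) = exp(−0.000070 × 4000) = 0.755784
R(B) = exp(−0.000031 × 4000) = 0.883380
R(C) = exp(−0.0000092 × 4000) = 0.963869
R(D) = exp(−0.000030 × 4000) = 0.886920
Parallel (B and C): 1 − (1 − 0.883380)(1 − 0.963869) = 0.995786
Series (A, [0.995786], and D): 0.755784 × 0.995786 × 0.886920 = 0.6675

0.6675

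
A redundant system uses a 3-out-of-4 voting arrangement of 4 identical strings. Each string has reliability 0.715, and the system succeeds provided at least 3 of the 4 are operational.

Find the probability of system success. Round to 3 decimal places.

0.678

R = Σ_{i=3}^{4} C(4,i) p^i (1−p)^{4−i} with p = 0.715
C(4,3)·0.715^3·0.285^1 = 0.41670
C(4,4)·0.715^4·0.285^0 = 0.26135
Sum = 0.678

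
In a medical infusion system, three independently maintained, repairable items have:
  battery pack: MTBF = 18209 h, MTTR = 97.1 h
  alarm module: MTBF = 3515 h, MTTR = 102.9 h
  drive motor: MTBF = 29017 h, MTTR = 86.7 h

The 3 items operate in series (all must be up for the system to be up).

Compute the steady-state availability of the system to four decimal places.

0.9635

A(battery pack) = MTBF/(MTBF+MTTR) = 18209/(18209+97.1) = 0.994696
A(alarm module) = MTBF/(MTBF+MTTR) = 3515/(3515+102.9) = 0.971558
A(drive motor) = MTBF/(MTBF+MTTR) = 29017/(29017+86.7) = 0.997021
Series availability: 0.994696 × 0.971558 × 0.997021 = 0.9635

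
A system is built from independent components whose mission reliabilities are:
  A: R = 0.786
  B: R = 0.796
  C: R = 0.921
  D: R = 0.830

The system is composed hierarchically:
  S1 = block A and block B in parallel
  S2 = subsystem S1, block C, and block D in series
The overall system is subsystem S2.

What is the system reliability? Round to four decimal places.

Parallel (A and B): 1 − (1 − 0.786000)(1 − 0.796000) = 0.956344
Series ([0.956344], C, and D): 0.956344 × 0.921000 × 0.830000 = 0.7311

0.7311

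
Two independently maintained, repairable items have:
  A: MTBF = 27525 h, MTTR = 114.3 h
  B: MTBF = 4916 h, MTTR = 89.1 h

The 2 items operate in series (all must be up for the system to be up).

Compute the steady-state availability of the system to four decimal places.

0.9781

A(A) = MTBF/(MTBF+MTTR) = 27525/(27525+114.3) = 0.995865
A(B) = MTBF/(MTBF+MTTR) = 4916/(4916+89.1) = 0.982198
Series availability: 0.995865 × 0.982198 = 0.9781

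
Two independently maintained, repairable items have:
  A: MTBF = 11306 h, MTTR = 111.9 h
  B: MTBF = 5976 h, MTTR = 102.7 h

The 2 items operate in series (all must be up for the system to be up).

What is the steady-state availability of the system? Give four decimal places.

A(A) = MTBF/(MTBF+MTTR) = 11306/(11306+111.9) = 0.990200
A(B) = MTBF/(MTBF+MTTR) = 5976/(5976+102.7) = 0.983105
Series availability: 0.990200 × 0.983105 = 0.9735

0.9735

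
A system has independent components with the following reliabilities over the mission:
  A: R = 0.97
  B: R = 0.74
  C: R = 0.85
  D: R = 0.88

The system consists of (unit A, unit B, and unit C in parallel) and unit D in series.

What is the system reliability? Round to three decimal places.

0.879

Parallel (A, B, and C): 1 − (1 − 0.97000)(1 − 0.74000)(1 − 0.85000) = 0.99883
Series ([0.99883] and D): 0.99883 × 0.88000 = 0.879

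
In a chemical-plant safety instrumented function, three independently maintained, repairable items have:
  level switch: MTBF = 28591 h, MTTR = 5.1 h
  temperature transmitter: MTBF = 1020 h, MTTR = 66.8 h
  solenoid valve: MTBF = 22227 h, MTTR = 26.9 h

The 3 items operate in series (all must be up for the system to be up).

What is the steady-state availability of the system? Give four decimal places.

0.9372

A(level switch) = MTBF/(MTBF+MTTR) = 28591/(28591+5.1) = 0.999822
A(temperature transmitter) = MTBF/(MTBF+MTTR) = 1020/(1020+66.8) = 0.938535
A(solenoid valve) = MTBF/(MTBF+MTTR) = 22227/(22227+26.9) = 0.998791
Series availability: 0.999822 × 0.938535 × 0.998791 = 0.9372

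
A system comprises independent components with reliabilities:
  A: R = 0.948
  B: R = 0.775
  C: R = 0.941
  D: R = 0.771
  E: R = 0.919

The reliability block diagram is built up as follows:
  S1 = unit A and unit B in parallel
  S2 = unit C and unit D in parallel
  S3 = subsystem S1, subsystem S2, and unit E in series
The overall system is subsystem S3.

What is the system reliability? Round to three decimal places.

0.896

Parallel (A and B): 1 − (1 − 0.94800)(1 − 0.77500) = 0.98830
Parallel (C and D): 1 − (1 − 0.94100)(1 − 0.77100) = 0.98649
Series ([0.98830], [0.98649], and E): 0.98830 × 0.98649 × 0.91900 = 0.896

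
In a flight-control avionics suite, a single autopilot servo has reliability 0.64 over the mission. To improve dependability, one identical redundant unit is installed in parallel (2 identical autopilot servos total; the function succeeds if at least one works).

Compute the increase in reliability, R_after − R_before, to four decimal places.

R_before = 0.64
R_after = 1 − (1 − 0.64)^2 = 0.8704
ΔR = 0.8704 − 0.64 = 0.2304

0.2304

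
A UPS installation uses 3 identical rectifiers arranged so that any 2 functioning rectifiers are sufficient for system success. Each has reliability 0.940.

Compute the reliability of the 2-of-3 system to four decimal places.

R = Σ_{i=2}^{3} C(3,i) p^i (1−p)^{3−i} with p = 0.940
C(3,2)·0.940^2·0.060^1 = 0.159048
C(3,3)·0.940^3·0.060^0 = 0.830584
Sum = 0.9896

0.9896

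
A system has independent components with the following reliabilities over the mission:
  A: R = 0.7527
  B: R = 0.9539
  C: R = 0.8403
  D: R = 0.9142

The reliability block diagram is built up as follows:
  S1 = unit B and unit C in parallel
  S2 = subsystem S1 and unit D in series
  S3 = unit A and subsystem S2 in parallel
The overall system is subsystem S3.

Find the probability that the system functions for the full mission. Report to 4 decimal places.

Parallel (B and C): 1 − (1 − 0.953900)(1 − 0.840300) = 0.992638
Series ([0.992638] and D): 0.992638 × 0.914200 = 0.907470
Parallel (A and [0.907470]): 1 − (1 − 0.752700)(1 − 0.907470) = 0.9771

0.9771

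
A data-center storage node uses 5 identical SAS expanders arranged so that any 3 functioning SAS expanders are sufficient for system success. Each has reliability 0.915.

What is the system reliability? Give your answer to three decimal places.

R = Σ_{i=3}^{5} C(5,i) p^i (1−p)^{5−i} with p = 0.915
C(5,3)·0.915^3·0.085^2 = 0.05535
C(5,4)·0.915^4·0.085^1 = 0.29790
C(5,5)·0.915^5·0.085^0 = 0.64137
Sum = 0.995

0.995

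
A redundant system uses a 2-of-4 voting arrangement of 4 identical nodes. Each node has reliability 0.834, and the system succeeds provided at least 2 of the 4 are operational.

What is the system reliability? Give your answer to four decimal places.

0.9840

R = Σ_{i=2}^{4} C(4,i) p^i (1−p)^{4−i} with p = 0.834
C(4,2)·0.834^2·0.166^2 = 0.115000
C(4,3)·0.834^3·0.166^1 = 0.385182
C(4,4)·0.834^4·0.166^0 = 0.483798
Sum = 0.9840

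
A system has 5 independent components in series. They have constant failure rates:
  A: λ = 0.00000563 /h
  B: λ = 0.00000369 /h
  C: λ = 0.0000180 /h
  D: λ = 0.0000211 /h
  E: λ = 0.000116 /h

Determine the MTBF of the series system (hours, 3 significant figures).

6080

Series of exponential components: λ_sys = Σ λ_i
λ_sys = 0.00000563 + 0.00000369 + 0.0000180 + 0.0000211 + 0.000116 = 1.6442e-04 /h
MTBF = 1 / λ_sys = 6080 h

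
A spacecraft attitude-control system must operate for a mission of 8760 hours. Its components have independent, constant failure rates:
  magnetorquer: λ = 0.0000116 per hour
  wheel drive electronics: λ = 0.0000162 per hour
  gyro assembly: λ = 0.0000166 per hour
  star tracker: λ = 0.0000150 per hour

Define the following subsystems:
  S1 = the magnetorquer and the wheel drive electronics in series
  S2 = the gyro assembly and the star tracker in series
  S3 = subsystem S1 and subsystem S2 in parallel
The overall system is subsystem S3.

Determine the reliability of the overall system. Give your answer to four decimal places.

R(magnetorquer) = exp(−0.0000116 × 8760) = 0.903376
R(wheel drive electronics) = exp(−0.0000162 × 8760) = 0.867698
R(gyro assembly) = exp(−0.0000166 × 8760) = 0.864663
R(star tracker) = exp(−0.0000150 × 8760) = 0.876867
Series (magnetorquer and wheel drive electronics): 0.903376 × 0.867698 = 0.783858
Series (gyro assembly and star tracker): 0.864663 × 0.876867 = 0.758194
Parallel ([0.783858] and [0.758194]): 1 − (1 − 0.783858)(1 − 0.758194) = 0.9477

0.9477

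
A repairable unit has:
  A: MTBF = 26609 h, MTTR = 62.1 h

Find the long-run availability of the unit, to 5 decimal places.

A(A) = MTBF/(MTBF+MTTR) = 26609/(26609+62.1) = 0.99767

0.99767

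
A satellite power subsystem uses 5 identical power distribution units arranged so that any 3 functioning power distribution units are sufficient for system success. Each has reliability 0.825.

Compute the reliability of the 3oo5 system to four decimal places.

0.9595

R = Σ_{i=3}^{5} C(5,i) p^i (1−p)^{5−i} with p = 0.825
C(5,3)·0.825^3·0.175^2 = 0.171964
C(5,4)·0.825^4·0.175^1 = 0.405344
C(5,5)·0.825^5·0.175^0 = 0.382182
Sum = 0.9595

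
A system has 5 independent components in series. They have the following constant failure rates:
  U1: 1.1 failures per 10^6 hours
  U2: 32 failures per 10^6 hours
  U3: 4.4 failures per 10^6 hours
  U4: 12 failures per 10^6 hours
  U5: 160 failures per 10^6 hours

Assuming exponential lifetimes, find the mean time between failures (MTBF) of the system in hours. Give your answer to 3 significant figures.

Series of exponential components: λ_sys = Σ λ_i
λ_sys = 0.0000011 + 0.000032 + 0.0000044 + 0.000012 + 0.00016 = 2.0950e-04 /h
MTBF = 1 / λ_sys = 4770 h

4770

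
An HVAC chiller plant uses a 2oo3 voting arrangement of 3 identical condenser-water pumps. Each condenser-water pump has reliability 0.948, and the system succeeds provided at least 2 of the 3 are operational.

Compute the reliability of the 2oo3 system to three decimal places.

R = Σ_{i=2}^{3} C(3,i) p^i (1−p)^{3−i} with p = 0.948
C(3,2)·0.948^2·0.052^1 = 0.14020
C(3,3)·0.948^3·0.052^0 = 0.85197
Sum = 0.992

0.992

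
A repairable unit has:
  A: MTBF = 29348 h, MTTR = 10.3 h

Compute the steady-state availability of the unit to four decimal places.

A(A) = MTBF/(MTBF+MTTR) = 29348/(29348+10.3) = 0.9996

0.9996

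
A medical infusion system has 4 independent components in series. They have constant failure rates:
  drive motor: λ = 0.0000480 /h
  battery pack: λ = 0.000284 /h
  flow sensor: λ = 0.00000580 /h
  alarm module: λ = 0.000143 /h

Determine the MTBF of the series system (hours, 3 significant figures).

2080

Series of exponential components: λ_sys = Σ λ_i
λ_sys = 0.0000480 + 0.000284 + 0.00000580 + 0.000143 = 4.8080e-04 /h
MTBF = 1 / λ_sys = 2080 h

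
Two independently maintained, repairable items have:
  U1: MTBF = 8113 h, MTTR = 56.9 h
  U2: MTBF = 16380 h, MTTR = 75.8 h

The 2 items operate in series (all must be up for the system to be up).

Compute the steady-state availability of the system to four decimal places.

A(U1) = MTBF/(MTBF+MTTR) = 8113/(8113+56.9) = 0.993035
A(U2) = MTBF/(MTBF+MTTR) = 16380/(16380+75.8) = 0.995394
Series availability: 0.993035 × 0.995394 = 0.9885

0.9885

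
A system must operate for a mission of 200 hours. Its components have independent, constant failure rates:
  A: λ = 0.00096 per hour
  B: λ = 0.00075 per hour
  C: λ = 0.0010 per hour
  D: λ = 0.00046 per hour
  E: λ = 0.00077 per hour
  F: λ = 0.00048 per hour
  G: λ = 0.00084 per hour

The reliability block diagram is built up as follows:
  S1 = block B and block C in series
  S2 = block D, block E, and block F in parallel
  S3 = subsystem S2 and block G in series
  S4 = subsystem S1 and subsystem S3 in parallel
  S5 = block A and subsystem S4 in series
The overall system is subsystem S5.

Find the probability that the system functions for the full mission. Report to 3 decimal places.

0.787

R(A) = exp(−0.00096 × 200) = 0.82531
R(B) = exp(−0.00075 × 200) = 0.86071
R(C) = exp(−0.0010 × 200) = 0.81873
R(D) = exp(−0.00046 × 200) = 0.91211
R(E) = exp(−0.00077 × 200) = 0.85727
R(F) = exp(−0.00048 × 200) = 0.90846
R(G) = exp(−0.00084 × 200) = 0.84535
Series (B and C): 0.86071 × 0.81873 = 0.70469
Parallel (D, E, and F): 1 − (1 − 0.91211)(1 − 0.85727)(1 − 0.90846) = 0.99885
Series ([0.99885] and G): 0.99885 × 0.84535 = 0.84438
Parallel ([0.70469] and [0.84438]): 1 − (1 − 0.70469)(1 − 0.84438) = 0.95404
Series (A and [0.95404]): 0.82531 × 0.95404 = 0.787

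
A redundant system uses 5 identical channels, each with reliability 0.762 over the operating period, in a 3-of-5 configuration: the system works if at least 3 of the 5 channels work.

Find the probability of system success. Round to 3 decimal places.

0.909

R = Σ_{i=3}^{5} C(5,i) p^i (1−p)^{5−i} with p = 0.762
C(5,3)·0.762^3·0.238^2 = 0.25062
C(5,4)·0.762^4·0.238^1 = 0.40121
C(5,5)·0.762^5·0.238^0 = 0.25691
Sum = 0.909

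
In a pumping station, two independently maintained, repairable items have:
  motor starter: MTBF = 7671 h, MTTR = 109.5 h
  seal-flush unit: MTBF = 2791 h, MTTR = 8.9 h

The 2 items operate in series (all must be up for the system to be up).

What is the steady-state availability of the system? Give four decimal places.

0.9828

A(motor starter) = MTBF/(MTBF+MTTR) = 7671/(7671+109.5) = 0.985926
A(seal-flush unit) = MTBF/(MTBF+MTTR) = 2791/(2791+8.9) = 0.996821
Series availability: 0.985926 × 0.996821 = 0.9828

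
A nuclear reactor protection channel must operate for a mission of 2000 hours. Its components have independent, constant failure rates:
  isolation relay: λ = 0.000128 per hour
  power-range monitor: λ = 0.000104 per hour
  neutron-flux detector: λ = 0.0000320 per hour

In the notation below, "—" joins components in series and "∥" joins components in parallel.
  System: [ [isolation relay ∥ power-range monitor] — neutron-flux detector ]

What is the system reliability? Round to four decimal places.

R(isolation relay) = exp(−0.000128 × 2000) = 0.774142
R(power-range monitor) = exp(−0.000104 × 2000) = 0.812207
R(neutron-flux detector) = exp(−0.0000320 × 2000) = 0.938005
Parallel (isolation relay and power-range monitor): 1 − (1 − 0.774142)(1 − 0.812207) = 0.957585
Series ([0.957585] and neutron-flux detector): 0.957585 × 0.938005 = 0.8982

0.8982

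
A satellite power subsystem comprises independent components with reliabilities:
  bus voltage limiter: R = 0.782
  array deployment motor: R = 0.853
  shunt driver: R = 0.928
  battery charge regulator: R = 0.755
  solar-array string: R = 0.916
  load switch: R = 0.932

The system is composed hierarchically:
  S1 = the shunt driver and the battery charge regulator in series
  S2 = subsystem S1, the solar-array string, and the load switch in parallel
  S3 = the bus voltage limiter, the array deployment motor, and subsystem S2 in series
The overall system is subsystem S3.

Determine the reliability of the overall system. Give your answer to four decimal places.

0.6659

Series (shunt driver and battery charge regulator): 0.928000 × 0.755000 = 0.700640
Parallel ([0.700640], solar-array string, and load switch): 1 − (1 − 0.700640)(1 − 0.916000)(1 − 0.932000) = 0.998290
Series (bus voltage limiter, array deployment motor, and [0.998290]): 0.782000 × 0.853000 × 0.998290 = 0.6659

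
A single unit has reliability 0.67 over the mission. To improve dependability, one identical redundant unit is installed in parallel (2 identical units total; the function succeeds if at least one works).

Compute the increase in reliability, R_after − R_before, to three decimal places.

R_before = 0.67
R_after = 1 − (1 − 0.67)^2 = 0.891
ΔR = 0.891 − 0.67 = 0.221

0.221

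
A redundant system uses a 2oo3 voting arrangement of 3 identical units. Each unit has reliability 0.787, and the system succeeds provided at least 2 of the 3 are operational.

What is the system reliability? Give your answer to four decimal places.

0.8832

R = Σ_{i=2}^{3} C(3,i) p^i (1−p)^{3−i} with p = 0.787
C(3,2)·0.787^2·0.213^1 = 0.395777
C(3,3)·0.787^3·0.213^0 = 0.487443
Sum = 0.8832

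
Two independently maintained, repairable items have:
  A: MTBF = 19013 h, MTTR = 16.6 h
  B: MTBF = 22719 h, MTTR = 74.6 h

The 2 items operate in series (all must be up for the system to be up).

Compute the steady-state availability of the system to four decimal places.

0.9959

A(A) = MTBF/(MTBF+MTTR) = 19013/(19013+16.6) = 0.999128
A(B) = MTBF/(MTBF+MTTR) = 22719/(22719+74.6) = 0.996727
Series availability: 0.999128 × 0.996727 = 0.9959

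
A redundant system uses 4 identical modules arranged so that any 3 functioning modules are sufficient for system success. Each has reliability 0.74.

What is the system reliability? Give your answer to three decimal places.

R = Σ_{i=3}^{4} C(4,i) p^i (1−p)^{4−i} with p = 0.74
C(4,3)·0.74^3·0.26^1 = 0.42143
C(4,4)·0.74^4·0.26^0 = 0.29987
Sum = 0.721

0.721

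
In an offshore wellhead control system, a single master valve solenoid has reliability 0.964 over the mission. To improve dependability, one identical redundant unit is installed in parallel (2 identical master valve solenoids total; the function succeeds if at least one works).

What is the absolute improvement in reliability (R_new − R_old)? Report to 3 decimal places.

0.035

R_before = 0.964
R_after = 1 − (1 − 0.964)^2 = 0.999
ΔR = 0.999 − 0.964 = 0.035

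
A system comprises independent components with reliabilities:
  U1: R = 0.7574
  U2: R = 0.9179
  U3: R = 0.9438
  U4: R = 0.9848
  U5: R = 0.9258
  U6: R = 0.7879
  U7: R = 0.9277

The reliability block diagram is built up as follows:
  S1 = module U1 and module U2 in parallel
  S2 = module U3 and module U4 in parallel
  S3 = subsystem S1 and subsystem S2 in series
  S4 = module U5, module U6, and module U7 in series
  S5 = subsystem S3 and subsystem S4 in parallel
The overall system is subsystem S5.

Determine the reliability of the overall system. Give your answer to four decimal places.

0.9933

Parallel (U1 and U2): 1 − (1 − 0.757400)(1 − 0.917900) = 0.980083
Parallel (U3 and U4): 1 − (1 − 0.943800)(1 − 0.984800) = 0.999146
Series ([0.980083] and [0.999146]): 0.980083 × 0.999146 = 0.979246
Series (U5, U6, and U7): 0.925800 × 0.787900 × 0.927700 = 0.676699
Parallel ([0.979246] and [0.676699]): 1 − (1 − 0.979246)(1 − 0.676699) = 0.9933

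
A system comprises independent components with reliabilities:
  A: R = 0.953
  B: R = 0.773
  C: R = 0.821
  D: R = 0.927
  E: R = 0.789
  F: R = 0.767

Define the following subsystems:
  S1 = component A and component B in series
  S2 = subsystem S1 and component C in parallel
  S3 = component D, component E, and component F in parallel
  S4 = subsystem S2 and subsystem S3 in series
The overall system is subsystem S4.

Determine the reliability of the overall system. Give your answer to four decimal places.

Series (A and B): 0.953000 × 0.773000 = 0.736669
Parallel ([0.736669] and C): 1 − (1 − 0.736669)(1 − 0.821000) = 0.952864
Parallel (D, E, and F): 1 − (1 − 0.927000)(1 − 0.789000)(1 − 0.767000) = 0.996411
Series ([0.952864] and [0.996411]): 0.952864 × 0.996411 = 0.9494

0.9494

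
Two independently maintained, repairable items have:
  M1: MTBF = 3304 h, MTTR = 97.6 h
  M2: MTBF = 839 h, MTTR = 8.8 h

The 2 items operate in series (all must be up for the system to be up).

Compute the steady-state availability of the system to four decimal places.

0.9612

A(M1) = MTBF/(MTBF+MTTR) = 3304/(3304+97.6) = 0.971308
A(M2) = MTBF/(MTBF+MTTR) = 839/(839+8.8) = 0.989620
Series availability: 0.971308 × 0.989620 = 0.9612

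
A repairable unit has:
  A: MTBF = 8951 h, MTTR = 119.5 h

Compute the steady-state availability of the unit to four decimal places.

0.9868

A(A) = MTBF/(MTBF+MTTR) = 8951/(8951+119.5) = 0.9868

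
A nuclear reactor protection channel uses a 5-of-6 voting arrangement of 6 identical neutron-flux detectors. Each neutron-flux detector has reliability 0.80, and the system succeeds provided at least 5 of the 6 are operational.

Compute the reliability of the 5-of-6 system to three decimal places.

R = Σ_{i=5}^{6} C(6,i) p^i (1−p)^{6−i} with p = 0.80
C(6,5)·0.80^5·0.20^1 = 0.39322
C(6,6)·0.80^6·0.20^0 = 0.26214
Sum = 0.655

0.655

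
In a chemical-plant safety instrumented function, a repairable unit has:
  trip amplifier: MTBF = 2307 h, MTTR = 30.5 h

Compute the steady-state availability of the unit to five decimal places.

A(trip amplifier) = MTBF/(MTBF+MTTR) = 2307/(2307+30.5) = 0.98695

0.98695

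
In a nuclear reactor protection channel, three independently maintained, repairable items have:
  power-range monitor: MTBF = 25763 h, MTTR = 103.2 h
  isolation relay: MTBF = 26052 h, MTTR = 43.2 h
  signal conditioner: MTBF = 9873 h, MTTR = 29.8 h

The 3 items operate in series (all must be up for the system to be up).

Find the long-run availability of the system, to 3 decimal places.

A(power-range monitor) = MTBF/(MTBF+MTTR) = 25763/(25763+103.2) = 0.996010
A(isolation relay) = MTBF/(MTBF+MTTR) = 26052/(26052+43.2) = 0.998345
A(signal conditioner) = MTBF/(MTBF+MTTR) = 9873/(9873+29.8) = 0.996991
Series availability: 0.996010 × 0.998345 × 0.996991 = 0.991

0.991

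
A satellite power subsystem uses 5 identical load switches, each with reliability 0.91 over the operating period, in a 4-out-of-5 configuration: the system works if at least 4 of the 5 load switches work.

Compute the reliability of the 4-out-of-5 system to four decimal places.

0.9326

R = Σ_{i=4}^{5} C(5,i) p^i (1−p)^{5−i} with p = 0.91
C(5,4)·0.91^4·0.09^1 = 0.308587
C(5,5)·0.91^5·0.09^0 = 0.624032
Sum = 0.9326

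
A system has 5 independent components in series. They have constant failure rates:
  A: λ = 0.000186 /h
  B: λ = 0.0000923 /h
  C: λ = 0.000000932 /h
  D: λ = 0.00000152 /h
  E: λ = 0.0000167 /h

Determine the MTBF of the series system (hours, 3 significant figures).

Series of exponential components: λ_sys = Σ λ_i
λ_sys = 0.000186 + 0.0000923 + 0.000000932 + 0.00000152 + 0.0000167 = 2.9745e-04 /h
MTBF = 1 / λ_sys = 3360 h

3360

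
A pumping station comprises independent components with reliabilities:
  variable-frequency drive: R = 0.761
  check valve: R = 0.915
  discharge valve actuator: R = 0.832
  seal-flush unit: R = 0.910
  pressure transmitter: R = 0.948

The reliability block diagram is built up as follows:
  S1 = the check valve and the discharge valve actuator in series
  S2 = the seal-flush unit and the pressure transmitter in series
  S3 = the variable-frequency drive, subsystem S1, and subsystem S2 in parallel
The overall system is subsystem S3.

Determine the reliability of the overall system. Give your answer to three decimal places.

0.992

Series (check valve and discharge valve actuator): 0.91500 × 0.83200 = 0.76128
Series (seal-flush unit and pressure transmitter): 0.91000 × 0.94800 = 0.86268
Parallel (variable-frequency drive, [0.76128], and [0.86268]): 1 − (1 − 0.76100)(1 − 0.76128)(1 − 0.86268) = 0.992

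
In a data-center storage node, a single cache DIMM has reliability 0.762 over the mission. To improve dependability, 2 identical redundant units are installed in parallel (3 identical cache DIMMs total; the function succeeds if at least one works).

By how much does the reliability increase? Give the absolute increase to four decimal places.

0.2245

R_before = 0.762
R_after = 1 − (1 − 0.762)^3 = 0.9865
ΔR = 0.9865 − 0.762 = 0.2245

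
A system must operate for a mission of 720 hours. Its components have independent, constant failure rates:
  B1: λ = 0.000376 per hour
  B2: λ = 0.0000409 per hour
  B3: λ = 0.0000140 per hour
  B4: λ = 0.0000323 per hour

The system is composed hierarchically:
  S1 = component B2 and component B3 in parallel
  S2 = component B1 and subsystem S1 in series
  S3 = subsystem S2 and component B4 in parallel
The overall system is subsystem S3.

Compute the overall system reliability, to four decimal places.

0.9945

R(B1) = exp(−0.000376 × 720) = 0.762830
R(B2) = exp(−0.0000409 × 720) = 0.970981
R(B3) = exp(−0.0000140 × 720) = 0.989971
R(B4) = exp(−0.0000323 × 720) = 0.977012
Parallel (B2 and B3): 1 − (1 − 0.970981)(1 − 0.989971) = 0.999709
Series (B1 and [0.999709]): 0.762830 × 0.999709 = 0.762608
Parallel ([0.762608] and B4): 1 − (1 − 0.762608)(1 − 0.977012) = 0.9945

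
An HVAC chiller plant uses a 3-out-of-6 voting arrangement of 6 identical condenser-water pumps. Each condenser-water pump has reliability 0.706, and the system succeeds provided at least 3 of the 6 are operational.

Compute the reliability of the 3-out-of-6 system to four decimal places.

R = Σ_{i=3}^{6} C(6,i) p^i (1−p)^{6−i} with p = 0.706
C(6,3)·0.706^3·0.294^3 = 0.178849
C(6,4)·0.706^4·0.294^2 = 0.322110
C(6,5)·0.706^5·0.294^1 = 0.309401
C(6,6)·0.706^6·0.294^0 = 0.123831
Sum = 0.9342

0.9342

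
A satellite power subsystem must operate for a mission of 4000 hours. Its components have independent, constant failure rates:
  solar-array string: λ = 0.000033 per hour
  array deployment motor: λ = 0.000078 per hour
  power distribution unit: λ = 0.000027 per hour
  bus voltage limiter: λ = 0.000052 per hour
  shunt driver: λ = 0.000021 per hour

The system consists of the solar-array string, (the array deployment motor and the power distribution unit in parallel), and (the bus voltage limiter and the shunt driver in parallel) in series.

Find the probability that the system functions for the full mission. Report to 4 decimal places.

R(solar-array string) = exp(−0.000033 × 4000) = 0.876341
R(array deployment motor) = exp(−0.000078 × 4000) = 0.731982
R(power distribution unit) = exp(−0.000027 × 4000) = 0.897628
R(bus voltage limiter) = exp(−0.000052 × 4000) = 0.812207
R(shunt driver) = exp(−0.000021 × 4000) = 0.919431
Parallel (array deployment motor and power distribution unit): 1 − (1 − 0.731982)(1 − 0.897628) = 0.972562
Parallel (bus voltage limiter and shunt driver): 1 − (1 − 0.812207)(1 − 0.919431) = 0.984870
Series (solar-array string, [0.972562], and [0.984870]): 0.876341 × 0.972562 × 0.984870 = 0.8394

0.8394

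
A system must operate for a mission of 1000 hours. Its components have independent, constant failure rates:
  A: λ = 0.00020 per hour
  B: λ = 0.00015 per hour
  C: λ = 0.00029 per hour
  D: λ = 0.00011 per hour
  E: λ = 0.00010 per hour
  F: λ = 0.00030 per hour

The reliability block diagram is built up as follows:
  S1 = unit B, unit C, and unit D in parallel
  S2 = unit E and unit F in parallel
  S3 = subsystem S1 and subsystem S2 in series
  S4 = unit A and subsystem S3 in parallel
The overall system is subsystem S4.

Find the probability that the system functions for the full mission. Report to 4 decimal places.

0.9949

R(A) = exp(−0.00020 × 1000) = 0.818731
R(B) = exp(−0.00015 × 1000) = 0.860708
R(C) = exp(−0.00029 × 1000) = 0.748264
R(D) = exp(−0.00011 × 1000) = 0.895834
R(E) = exp(−0.00010 × 1000) = 0.904837
R(F) = exp(−0.00030 × 1000) = 0.740818
Parallel (B, C, and D): 1 − (1 − 0.860708)(1 − 0.748264)(1 − 0.895834) = 0.996347
Parallel (E and F): 1 − (1 − 0.904837)(1 − 0.740818) = 0.975335
Series ([0.996347] and [0.975335]): 0.996347 × 0.975335 = 0.971772
Parallel (A and [0.971772]): 1 − (1 − 0.818731)(1 − 0.971772) = 0.9949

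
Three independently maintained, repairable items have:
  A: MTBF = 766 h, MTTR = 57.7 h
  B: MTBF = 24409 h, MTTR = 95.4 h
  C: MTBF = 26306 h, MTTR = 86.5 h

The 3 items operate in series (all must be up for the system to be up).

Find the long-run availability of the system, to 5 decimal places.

A(A) = MTBF/(MTBF+MTTR) = 766/(766+57.7) = 0.929950
A(B) = MTBF/(MTBF+MTTR) = 24409/(24409+95.4) = 0.996107
A(C) = MTBF/(MTBF+MTTR) = 26306/(26306+86.5) = 0.996723
Series availability: 0.929950 × 0.996107 × 0.996723 = 0.92329

0.92329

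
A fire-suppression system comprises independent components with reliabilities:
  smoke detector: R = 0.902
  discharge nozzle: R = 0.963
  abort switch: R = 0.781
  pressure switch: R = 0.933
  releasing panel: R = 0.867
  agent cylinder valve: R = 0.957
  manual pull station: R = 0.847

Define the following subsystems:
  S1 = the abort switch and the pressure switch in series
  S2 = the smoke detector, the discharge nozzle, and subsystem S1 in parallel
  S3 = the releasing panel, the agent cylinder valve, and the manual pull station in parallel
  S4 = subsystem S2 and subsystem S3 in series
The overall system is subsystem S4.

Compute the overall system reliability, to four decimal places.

0.9981

Series (abort switch and pressure switch): 0.781000 × 0.933000 = 0.728673
Parallel (smoke detector, discharge nozzle, and [0.728673]): 1 − (1 − 0.902000)(1 − 0.963000)(1 − 0.728673) = 0.999016
Parallel (releasing panel, agent cylinder valve, and manual pull station): 1 − (1 − 0.867000)(1 − 0.957000)(1 − 0.847000) = 0.999125
Series ([0.999016] and [0.999125]): 0.999016 × 0.999125 = 0.9981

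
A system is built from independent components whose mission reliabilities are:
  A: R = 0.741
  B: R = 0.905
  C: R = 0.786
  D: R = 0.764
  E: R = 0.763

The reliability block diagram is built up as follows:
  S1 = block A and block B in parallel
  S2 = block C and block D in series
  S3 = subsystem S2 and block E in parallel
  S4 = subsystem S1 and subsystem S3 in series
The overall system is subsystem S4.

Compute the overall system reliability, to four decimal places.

0.8830

Parallel (A and B): 1 − (1 − 0.741000)(1 − 0.905000) = 0.975395
Series (C and D): 0.786000 × 0.764000 = 0.600504
Parallel ([0.600504] and E): 1 − (1 − 0.600504)(1 − 0.763000) = 0.905319
Series ([0.975395] and [0.905319]): 0.975395 × 0.905319 = 0.8830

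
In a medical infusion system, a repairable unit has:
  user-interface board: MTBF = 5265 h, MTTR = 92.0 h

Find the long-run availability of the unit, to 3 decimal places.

A(user-interface board) = MTBF/(MTBF+MTTR) = 5265/(5265+92.0) = 0.983

0.983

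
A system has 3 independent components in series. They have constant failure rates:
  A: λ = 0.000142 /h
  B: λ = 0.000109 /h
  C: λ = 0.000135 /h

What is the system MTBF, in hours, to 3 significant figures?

2590

Series of exponential components: λ_sys = Σ λ_i
λ_sys = 0.000142 + 0.000109 + 0.000135 = 3.8600e-04 /h
MTBF = 1 / λ_sys = 2590 h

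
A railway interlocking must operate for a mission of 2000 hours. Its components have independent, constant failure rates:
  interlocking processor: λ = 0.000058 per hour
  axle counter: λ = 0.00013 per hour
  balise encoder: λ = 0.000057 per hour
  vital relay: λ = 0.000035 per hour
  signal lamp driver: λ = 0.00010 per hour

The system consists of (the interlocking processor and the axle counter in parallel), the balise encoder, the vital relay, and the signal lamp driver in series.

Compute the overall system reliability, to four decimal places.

0.6641

R(interlocking processor) = exp(−0.000058 × 2000) = 0.890475
R(axle counter) = exp(−0.00013 × 2000) = 0.771052
R(balise encoder) = exp(−0.000057 × 2000) = 0.892258
R(vital relay) = exp(−0.000035 × 2000) = 0.932394
R(signal lamp driver) = exp(−0.00010 × 2000) = 0.818731
Parallel (interlocking processor and axle counter): 1 − (1 − 0.890475)(1 − 0.771052) = 0.974924
Series ([0.974924], balise encoder, vital relay, and signal lamp driver): 0.974924 × 0.892258 × 0.932394 × 0.818731 = 0.6641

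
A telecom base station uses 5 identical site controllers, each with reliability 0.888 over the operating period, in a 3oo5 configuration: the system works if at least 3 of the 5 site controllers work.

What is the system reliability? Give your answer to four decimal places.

R = Σ_{i=3}^{5} C(5,i) p^i (1−p)^{5−i} with p = 0.888
C(5,3)·0.888^3·0.112^2 = 0.087836
C(5,4)·0.888^4·0.112^1 = 0.348209
C(5,5)·0.888^5·0.112^0 = 0.552160
Sum = 0.9882

0.9882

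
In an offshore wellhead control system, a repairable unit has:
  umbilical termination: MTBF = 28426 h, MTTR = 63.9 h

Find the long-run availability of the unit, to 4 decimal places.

A(umbilical termination) = MTBF/(MTBF+MTTR) = 28426/(28426+63.9) = 0.9978

0.9978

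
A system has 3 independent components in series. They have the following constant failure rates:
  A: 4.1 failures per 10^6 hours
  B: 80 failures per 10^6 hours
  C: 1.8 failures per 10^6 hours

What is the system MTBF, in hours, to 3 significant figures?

Series of exponential components: λ_sys = Σ λ_i
λ_sys = 0.0000041 + 0.000080 + 0.0000018 = 8.5900e-05 /h
MTBF = 1 / λ_sys = 11600 h

11600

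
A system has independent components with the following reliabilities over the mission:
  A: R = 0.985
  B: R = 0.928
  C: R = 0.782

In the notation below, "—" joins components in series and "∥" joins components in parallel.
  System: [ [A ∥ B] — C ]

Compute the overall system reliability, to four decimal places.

Parallel (A and B): 1 − (1 − 0.985000)(1 − 0.928000) = 0.998920
Series ([0.998920] and C): 0.998920 × 0.782000 = 0.7812

0.7812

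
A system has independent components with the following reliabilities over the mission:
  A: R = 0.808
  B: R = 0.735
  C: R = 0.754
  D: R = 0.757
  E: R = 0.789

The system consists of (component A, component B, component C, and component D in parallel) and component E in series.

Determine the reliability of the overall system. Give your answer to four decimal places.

Parallel (A, B, C, and D): 1 − (1 − 0.808000)(1 − 0.735000)(1 − 0.754000)(1 − 0.757000) = 0.996958
Series ([0.996958] and E): 0.996958 × 0.789000 = 0.7866

0.7866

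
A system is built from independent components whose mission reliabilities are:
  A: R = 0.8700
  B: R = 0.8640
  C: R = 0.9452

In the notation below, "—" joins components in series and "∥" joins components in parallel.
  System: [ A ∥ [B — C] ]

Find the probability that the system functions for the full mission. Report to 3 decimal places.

Series (B and C): 0.86400 × 0.94520 = 0.81665
Parallel (A and [0.81665]): 1 − (1 − 0.87000)(1 − 0.81665) = 0.976

0.976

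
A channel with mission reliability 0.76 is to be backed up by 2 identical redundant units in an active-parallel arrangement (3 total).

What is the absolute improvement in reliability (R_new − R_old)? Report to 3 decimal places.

0.226

R_before = 0.76
R_after = 1 − (1 − 0.76)^3 = 0.986
ΔR = 0.986 − 0.76 = 0.226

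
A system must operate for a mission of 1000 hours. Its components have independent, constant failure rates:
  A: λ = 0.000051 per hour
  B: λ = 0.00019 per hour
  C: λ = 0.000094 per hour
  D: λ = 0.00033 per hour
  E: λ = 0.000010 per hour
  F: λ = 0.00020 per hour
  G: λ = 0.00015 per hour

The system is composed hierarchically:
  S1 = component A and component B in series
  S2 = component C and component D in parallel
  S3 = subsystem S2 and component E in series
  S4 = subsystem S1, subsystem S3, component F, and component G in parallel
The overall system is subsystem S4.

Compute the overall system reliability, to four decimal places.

0.9998

R(A) = exp(−0.000051 × 1000) = 0.950279
R(B) = exp(−0.00019 × 1000) = 0.826959
R(C) = exp(−0.000094 × 1000) = 0.910283
R(D) = exp(−0.00033 × 1000) = 0.718924
R(E) = exp(−0.000010 × 1000) = 0.990050
R(F) = exp(−0.00020 × 1000) = 0.818731
R(G) = exp(−0.00015 × 1000) = 0.860708
Series (A and B): 0.950279 × 0.826959 = 0.785842
Parallel (C and D): 1 − (1 − 0.910283)(1 − 0.718924) = 0.974783
Series ([0.974783] and E): 0.974783 × 0.990050 = 0.965084
Parallel ([0.785842], [0.965084], F, and G): 1 − (1 − 0.785842)(1 − 0.965084)(1 − 0.818731)(1 − 0.860708) = 0.9998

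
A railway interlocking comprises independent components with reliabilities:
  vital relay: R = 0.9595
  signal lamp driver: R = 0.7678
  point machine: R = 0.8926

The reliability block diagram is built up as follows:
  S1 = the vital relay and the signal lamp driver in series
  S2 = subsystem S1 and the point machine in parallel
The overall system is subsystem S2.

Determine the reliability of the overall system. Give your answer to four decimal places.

Series (vital relay and signal lamp driver): 0.959500 × 0.767800 = 0.736704
Parallel ([0.736704] and point machine): 1 − (1 − 0.736704)(1 − 0.892600) = 0.9717

0.9717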